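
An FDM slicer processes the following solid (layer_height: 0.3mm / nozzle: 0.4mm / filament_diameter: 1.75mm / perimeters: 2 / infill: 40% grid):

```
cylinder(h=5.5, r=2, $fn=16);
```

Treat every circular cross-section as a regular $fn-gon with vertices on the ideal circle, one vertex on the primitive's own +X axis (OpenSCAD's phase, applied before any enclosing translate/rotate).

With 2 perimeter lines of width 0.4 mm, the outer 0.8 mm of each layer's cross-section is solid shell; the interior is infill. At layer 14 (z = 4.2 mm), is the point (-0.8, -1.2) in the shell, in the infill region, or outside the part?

At z = 4.2 mm: the r=2 cylinder gives a regular 16-gon of circumradius 2 (constant along its height). Overall, the cross-section is a single solid region. The nearest boundary edge runs (-1.41, -1.41)→(-0.77, -1.85); distance from the point to it = 0.52 mm. The point is inside the cross-section, 0.52 mm from the nearest boundary — within the 0.8 mm shell band (2 × 0.4).

shell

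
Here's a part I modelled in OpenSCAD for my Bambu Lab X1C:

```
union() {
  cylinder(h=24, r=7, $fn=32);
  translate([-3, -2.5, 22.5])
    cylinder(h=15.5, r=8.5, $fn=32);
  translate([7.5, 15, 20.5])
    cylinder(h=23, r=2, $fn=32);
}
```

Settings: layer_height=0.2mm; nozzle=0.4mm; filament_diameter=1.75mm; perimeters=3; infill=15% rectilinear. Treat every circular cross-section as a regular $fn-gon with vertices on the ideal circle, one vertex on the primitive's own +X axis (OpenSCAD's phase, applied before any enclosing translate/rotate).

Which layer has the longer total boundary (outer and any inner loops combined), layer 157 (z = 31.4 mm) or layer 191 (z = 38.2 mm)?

Layer 157 (z = 31.4): the cylinder is not intersected at this z (z outside [0, 24]); the r=8.5 cylinder at (-3, -2.5) gives a regular 32-gon of circumradius 8.5 (constant along its height) (perimeter = 2·32·8.500·sin(180°/32) = 53.32 mm); the r=2 cylinder at (7.5, 15) contributes a regular 32-gon of circumradius 2 (perimeter = 2·32·2.000·sin(180°/32) = 12.55 mm); Merging all regions: the 2 present regions are separate (no shared area or edge), so areas and boundary lengths simply add and each stays a separate island — boundary = 65.87 mm. So its perimeter = 65.87 mm. Layer 191 (z = 38.2): the cylinder is not intersected at this z (z outside [0, 24]); the cylinder at (-3, -2.5) is absent (z outside [22.5, 38]); the r=2 cylinder at (7.5, 15) contributes a regular 32-gon of circumradius 2 (perimeter = 2·32·2.000·sin(180°/32) = 12.55 mm); Taking the union: only the r=2 cylinder at (7.5, 15) is present, so the union is just that shape — boundary = 12.55 mm. So its perimeter = 12.55 mm. Layer 157 is larger (65.87 vs 12.55 mm).

layer 157 (z = 31.4 mm)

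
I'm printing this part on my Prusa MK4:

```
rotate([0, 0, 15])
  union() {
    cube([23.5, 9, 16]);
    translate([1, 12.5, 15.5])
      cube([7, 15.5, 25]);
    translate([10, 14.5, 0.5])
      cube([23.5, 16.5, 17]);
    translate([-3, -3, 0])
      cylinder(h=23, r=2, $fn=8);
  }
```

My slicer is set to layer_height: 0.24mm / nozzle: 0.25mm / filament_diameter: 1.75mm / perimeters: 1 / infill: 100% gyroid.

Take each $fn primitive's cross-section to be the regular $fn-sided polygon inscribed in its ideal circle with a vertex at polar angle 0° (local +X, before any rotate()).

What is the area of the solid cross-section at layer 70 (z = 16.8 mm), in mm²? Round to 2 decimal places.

At z = 16.8 mm: the cube does not reach this height (z outside [0, 16]); the cube at (1, 12.5) (footprint 7×15.5) is included at this height (area 108.50 mm²); the cube at (10, 14.5) is present — its section is the full 23.5×16.5 rectangle (area 387.75 mm²); the r=2 cylinder at (-3, -3) gives a regular 8-gon of circumradius 2 (constant along its height) (area = (8/2)·2.000²·sin(360°/8) = 11.31 mm²); Combining (union): the 3 present regions are separate (no shared area or edge), so areas and boundary lengths simply add and each stays a separate island — area = 507.56 mm²; (rotated 15° about Z; rotation is an isometry so areas/perimeters/island counts are preserved). Overall, the cross-section has 3 separate islands. Net area = 507.56 mm².

507.56 mm²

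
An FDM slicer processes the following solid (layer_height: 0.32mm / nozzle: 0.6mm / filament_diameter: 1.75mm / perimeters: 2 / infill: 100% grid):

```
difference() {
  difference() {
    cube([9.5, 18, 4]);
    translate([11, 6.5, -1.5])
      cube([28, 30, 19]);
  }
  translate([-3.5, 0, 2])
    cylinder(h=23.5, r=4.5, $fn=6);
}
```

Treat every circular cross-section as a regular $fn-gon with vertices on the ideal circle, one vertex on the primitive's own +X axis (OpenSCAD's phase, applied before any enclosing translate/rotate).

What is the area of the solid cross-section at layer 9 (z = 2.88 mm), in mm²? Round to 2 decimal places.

At z = 2.88 mm: the 9.5×18 cube contributes its full rectangle (area 171.00 mm²); the cube at (11, 6.5) is present — its section is the full 28×30 rectangle (area 840.00 mm²); After the difference (first − rest): starting from the 9.5×18 cube (171.00 mm²), the 28×30 cube at (11, 6.5) misses the remaining region (no effect) — area = 171.00 mm²; the cylinder at (-3.5, 0): section is a regular 6-gon, circumradius r=4.5 (area = (6/2)·4.500²·sin(360°/6) = 52.61 mm²); Taking the first minus the rest: starting from the result so far (171.00 mm²), the r=4.5 cylinder at (-3.5, 0) partially overlaps it — only the 0.87 mm² overlap (of its 52.61 mm²) is removed, clipping the outline — area = 170.13 mm². Overall, the cross-section is a single solid region. Net area = 170.13 mm².

170.13 mm²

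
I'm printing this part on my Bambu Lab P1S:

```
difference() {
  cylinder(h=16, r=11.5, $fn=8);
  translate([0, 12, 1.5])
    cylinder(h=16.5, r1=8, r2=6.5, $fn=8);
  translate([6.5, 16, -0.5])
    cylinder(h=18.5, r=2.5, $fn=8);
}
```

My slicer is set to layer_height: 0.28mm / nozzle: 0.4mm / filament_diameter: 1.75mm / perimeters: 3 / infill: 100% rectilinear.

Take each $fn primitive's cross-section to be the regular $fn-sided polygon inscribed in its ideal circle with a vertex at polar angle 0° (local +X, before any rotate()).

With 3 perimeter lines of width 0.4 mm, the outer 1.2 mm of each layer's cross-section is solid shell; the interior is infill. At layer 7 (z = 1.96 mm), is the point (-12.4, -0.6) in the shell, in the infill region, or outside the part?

outside

At z = 1.96 mm: the cylinder: section is a regular 8-gon, circumradius r=11.5; the cone at (0, 12) contributes a regular 8-gon of circumradius 7.958 (interpolated between r1=8 and r2=6.5 at t=0.028); the r=2.5 cylinder at (6.5, 16) gives a regular 8-gon of circumradius 2.5 (constant along its height); Subtracting the remaining from the first: starting from the r=11.5 cylinder, the cone at (0, 12) partially overlaps it — only the 60.47 mm² overlap (of its 179.13 mm²) is removed, clipping the outline; the r=2.5 cylinder at (6.5, 16) misses the remaining region (no effect) — 1 connected region. Overall, the cross-section is a single solid region. The nearest boundary edge runs (-8.13, -8.13)→(-11.50, 0.00); distance from the point to it = 1.06 mm. The point is not inside any of the regions above, so it lies outside the cross-section (1.06 mm from the nearest boundary).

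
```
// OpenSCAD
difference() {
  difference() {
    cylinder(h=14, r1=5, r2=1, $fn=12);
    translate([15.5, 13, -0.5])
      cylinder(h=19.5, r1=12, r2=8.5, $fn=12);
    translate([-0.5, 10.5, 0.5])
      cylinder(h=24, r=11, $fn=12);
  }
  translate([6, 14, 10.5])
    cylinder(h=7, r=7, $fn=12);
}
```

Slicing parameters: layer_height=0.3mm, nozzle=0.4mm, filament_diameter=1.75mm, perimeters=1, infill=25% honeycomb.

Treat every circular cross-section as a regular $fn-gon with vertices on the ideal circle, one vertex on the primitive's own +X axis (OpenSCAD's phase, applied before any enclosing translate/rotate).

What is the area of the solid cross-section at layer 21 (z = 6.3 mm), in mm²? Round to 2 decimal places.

At z = 6.3 mm: the cone (r1=5→r2=1) has section circumradius 3.200 here — a regular 12-gon (area = (12/2)·3.200²·sin(360°/12) = 30.72 mm²); the cone at (15.5, 13) contributes a regular 12-gon of circumradius 10.779 (interpolated between r1=12 and r2=8.5 at t=0.349) (area = (12/2)·10.779²·sin(360°/12) = 348.59 mm²); the r=11 cylinder at (-0.5, 10.5) contributes a regular 12-gon of circumradius 11 (area = (12/2)·11.000²·sin(360°/12) = 363.00 mm²); After the difference (first − rest): starting from the cone (30.72 mm²), the cone at (15.5, 13) misses the remaining region (no effect); the r=11 cylinder at (-0.5, 10.5) partially overlaps it — only the 15.79 mm² overlap (of its 363.00 mm²) is removed, clipping the outline — area = 14.93 mm²; the cylinder at (6, 14) does not reach this height (z outside [10.5, 17.5]); Taking the first minus the rest: none of the subtracted shapes is present at this height, so that combined region is unchanged — area = 14.93 mm². Overall, the cross-section is a single solid region. Net area = 14.93 mm².

14.93 mm²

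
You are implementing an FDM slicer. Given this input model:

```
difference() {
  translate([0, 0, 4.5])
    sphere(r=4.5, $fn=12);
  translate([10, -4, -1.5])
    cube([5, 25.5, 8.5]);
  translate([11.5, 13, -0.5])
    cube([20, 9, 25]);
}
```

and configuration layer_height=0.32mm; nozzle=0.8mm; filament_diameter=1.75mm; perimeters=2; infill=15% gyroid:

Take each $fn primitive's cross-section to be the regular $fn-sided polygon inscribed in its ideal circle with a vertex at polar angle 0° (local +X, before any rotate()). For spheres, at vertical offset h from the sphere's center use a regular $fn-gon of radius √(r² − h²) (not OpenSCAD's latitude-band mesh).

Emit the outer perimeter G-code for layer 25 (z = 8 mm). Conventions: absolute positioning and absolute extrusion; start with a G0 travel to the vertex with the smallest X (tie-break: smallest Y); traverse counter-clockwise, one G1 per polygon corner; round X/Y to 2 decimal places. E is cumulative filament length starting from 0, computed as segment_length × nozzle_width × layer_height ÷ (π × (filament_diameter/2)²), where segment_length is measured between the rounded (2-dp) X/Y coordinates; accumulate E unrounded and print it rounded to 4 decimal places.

G0 X-2.83 Y0.00 Z8.00
G1 X-2.45 Y-1.41 E0.1554
G1 X-1.41 Y-2.45 E0.3120
G1 X0.00 Y-2.83 E0.4674
G1 X1.41 Y-2.45 E0.6228
G1 X2.45 Y-1.41 E0.7794
G1 X2.83 Y0.00 E0.9348
G1 X2.45 Y1.41 E1.0902
G1 X1.41 Y2.45 E1.2467
G1 X0.00 Y2.83 E1.4022
G1 X-1.41 Y2.45 E1.5576
G1 X-2.45 Y1.41 E1.7141
G1 X-2.83 Y0.00 E1.8695

At z = 8 mm: the r=4.5 sphere slices to a regular 12-gon of circumradius 2.828 (√(r²−h²) with h=3.5 from center); the cube at (10, -4) is not intersected at this z (z outside [-1.5, 7]); the cube at (11.5, 13) is present — its section is the full 20×9 rectangle; Taking the first minus the rest: starting from the r=4.5 sphere, the 20×9 cube at (11.5, 13) misses the remaining region (no effect) — 1 connected region. The outline is a single polygon with 12 vertices. Extrusion per mm of travel: 0.8 × 0.32 / (π × 0.875²) = 0.106432. Accumulating E over each segment gives final E = 1.8695.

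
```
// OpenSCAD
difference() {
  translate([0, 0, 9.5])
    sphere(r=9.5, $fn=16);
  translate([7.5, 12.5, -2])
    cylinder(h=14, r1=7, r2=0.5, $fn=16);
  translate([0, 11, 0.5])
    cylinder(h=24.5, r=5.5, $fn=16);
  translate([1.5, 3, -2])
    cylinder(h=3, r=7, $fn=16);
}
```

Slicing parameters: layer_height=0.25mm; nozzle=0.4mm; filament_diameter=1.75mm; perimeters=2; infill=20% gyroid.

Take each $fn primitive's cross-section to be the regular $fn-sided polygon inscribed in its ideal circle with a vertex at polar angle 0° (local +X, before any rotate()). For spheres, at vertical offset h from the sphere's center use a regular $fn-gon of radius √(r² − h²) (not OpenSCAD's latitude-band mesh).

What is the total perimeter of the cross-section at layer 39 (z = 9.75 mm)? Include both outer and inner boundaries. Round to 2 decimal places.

60.67 mm

At z = 9.75 mm: the sphere: section is a regular 16-gon, circumradius = √(r²−h²) = √(9.5²−0.25²) = 9.497 (perimeter = 2·16·9.497·sin(180°/16) = 59.29 mm); the cone at (7.5, 12.5) (r1=7→r2=0.5) has section circumradius 1.545 here — a regular 16-gon (perimeter = 2·16·1.545·sin(180°/16) = 9.64 mm); the r=5.5 cylinder at (0, 11) contributes a regular 16-gon of circumradius 5.5 (perimeter = 2·16·5.500·sin(180°/16) = 34.34 mm); the cylinder at (1.5, 3) is absent (z outside [-2, 1]); Taking the first minus the rest: starting from the r=9.5 sphere, the cone at (7.5, 12.5) misses the remaining region (no effect); the r=5.5 cylinder at (0, 11) partially overlaps it — only the 24.57 mm² overlap (of its 92.61 mm²) is removed, clipping the outline — boundary = 60.67 mm. Overall, the cross-section is a single solid region. Total boundary length (outer) = 60.67 mm.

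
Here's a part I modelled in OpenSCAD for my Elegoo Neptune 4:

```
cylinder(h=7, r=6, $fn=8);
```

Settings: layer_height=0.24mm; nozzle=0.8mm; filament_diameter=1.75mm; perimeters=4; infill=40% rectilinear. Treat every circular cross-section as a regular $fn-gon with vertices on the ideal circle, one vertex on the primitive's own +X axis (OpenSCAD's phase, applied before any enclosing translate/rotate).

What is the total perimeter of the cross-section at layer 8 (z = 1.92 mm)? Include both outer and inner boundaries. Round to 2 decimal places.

36.74 mm

At z = 1.92 mm: the cylinder: section is a regular 8-gon, circumradius r=6 (perimeter = 2·8·6.000·sin(180°/8) = 36.74 mm). Overall, the cross-section is a single solid region. Total boundary length (outer) = 36.74 mm.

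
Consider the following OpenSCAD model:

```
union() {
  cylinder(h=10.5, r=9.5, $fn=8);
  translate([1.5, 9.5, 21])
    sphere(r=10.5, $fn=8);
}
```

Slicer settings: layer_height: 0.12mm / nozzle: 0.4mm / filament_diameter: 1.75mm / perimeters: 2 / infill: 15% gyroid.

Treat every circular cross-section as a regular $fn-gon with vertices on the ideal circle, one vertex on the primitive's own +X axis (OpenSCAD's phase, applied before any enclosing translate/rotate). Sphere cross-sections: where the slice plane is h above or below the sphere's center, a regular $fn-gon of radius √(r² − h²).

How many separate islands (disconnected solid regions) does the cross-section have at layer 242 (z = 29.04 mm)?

1

At z = 29.04 mm: the cylinder is not intersected at this z (z outside [0, 10.5]); the r=10.5 sphere at (1.5, 9.5) contributes a regular 8-gon of circumradius √(10.5²−8.04²) = 6.753; Merging all regions: only the r=10.5 sphere at (1.5, 9.5) is present, so the union is just that shape — 1 connected region. Overall, the cross-section is a single solid region. Island count = 1.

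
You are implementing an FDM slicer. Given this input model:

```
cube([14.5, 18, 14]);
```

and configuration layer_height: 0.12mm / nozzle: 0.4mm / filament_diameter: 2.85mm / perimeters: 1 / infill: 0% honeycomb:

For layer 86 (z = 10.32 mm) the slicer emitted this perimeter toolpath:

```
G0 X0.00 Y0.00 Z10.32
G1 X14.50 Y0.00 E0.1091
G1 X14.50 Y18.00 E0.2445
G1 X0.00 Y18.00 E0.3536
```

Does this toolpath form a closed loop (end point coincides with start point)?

no

Start point (G0): (0.00, 0.00). End point (last G1): the path does not return to the start — open.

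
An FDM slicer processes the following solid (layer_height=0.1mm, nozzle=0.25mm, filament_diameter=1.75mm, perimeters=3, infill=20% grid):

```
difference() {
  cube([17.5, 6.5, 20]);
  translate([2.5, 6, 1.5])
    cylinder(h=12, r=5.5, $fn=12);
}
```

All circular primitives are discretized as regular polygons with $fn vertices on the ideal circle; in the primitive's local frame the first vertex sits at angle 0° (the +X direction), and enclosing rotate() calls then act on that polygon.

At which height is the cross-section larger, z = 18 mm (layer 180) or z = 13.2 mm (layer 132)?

Layer 180 (z = 18): the cube (footprint 17.5×6.5) is included at this height (area 113.75 mm²); the cylinder at (2.5, 6) is not intersected at this z (z outside [1.5, 13.5]); After the difference (first − rest): none of the subtracted shapes is present at this height, so the 17.5×6.5 cube is unchanged — area = 113.75 mm². So its area = 113.75 mm². Layer 132 (z = 13.2): the cube (footprint 17.5×6.5) is included at this height (area 113.75 mm²); the r=5.5 cylinder at (2.5, 6) gives a regular 12-gon of circumradius 5.5 (constant along its height) (area = (12/2)·5.500²·sin(360°/12) = 90.75 mm²); Subtracting the remaining from the first: starting from the 17.5×6.5 cube (113.75 mm²), the r=5.5 cylinder at (2.5, 6) partially overlaps it — only the 39.57 mm² overlap (of its 90.75 mm²) is removed, clipping the outline — area = 74.18 mm². So its area = 74.18 mm². Layer 180 is larger (113.75 vs 74.18 mm²).

layer 180 (z = 18 mm)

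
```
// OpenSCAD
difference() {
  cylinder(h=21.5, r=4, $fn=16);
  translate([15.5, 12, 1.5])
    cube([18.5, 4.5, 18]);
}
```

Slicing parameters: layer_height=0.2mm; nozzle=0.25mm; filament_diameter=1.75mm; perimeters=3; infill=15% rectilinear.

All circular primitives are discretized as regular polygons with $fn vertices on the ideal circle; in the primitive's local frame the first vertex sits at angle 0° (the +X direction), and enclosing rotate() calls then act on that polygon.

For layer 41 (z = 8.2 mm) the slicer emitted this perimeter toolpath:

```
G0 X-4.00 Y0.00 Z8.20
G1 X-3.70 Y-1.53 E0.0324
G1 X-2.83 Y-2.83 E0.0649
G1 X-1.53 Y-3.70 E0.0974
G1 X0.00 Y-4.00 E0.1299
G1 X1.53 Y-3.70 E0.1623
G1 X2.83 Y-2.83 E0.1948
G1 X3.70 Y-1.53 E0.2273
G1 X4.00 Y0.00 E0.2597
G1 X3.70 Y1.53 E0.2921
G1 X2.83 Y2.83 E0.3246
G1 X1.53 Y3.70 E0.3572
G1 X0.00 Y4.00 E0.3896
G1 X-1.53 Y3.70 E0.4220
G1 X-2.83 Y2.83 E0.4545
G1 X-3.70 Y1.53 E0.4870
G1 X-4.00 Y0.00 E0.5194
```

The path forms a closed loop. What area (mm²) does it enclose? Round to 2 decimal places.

49.04 mm²

Apply the shoelace formula to the sequence of (X, Y) vertices; enclosed area = 49.04 mm².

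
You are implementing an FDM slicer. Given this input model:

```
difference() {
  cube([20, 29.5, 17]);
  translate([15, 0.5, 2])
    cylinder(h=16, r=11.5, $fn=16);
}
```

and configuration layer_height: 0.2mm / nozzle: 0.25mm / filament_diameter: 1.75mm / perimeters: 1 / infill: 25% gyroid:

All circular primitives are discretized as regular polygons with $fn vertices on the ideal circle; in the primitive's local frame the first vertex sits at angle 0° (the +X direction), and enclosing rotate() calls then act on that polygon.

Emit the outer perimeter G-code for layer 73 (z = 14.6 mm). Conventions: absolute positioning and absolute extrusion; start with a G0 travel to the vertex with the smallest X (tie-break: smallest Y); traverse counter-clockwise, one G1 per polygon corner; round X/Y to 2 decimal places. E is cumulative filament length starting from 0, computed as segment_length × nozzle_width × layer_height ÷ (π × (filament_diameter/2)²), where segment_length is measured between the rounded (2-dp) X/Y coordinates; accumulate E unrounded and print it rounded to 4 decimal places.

G0 X0.00 Y0.00 Z14.60
G1 X3.60 Y0.00 E0.0748
G1 X3.50 Y0.50 E0.0854
G1 X4.38 Y4.90 E0.1787
G1 X6.87 Y8.63 E0.2719
G1 X10.60 Y11.12 E0.3652
G1 X15.00 Y12.00 E0.4584
G1 X19.40 Y11.12 E0.5517
G1 X20.00 Y10.72 E0.5667
G1 X20.00 Y29.50 E0.9571
G1 X0.00 Y29.50 E1.3729
G1 X0.00 Y0.00 E1.9861

At z = 14.6 mm: the cube (footprint 20×29.5) is included at this height; the r=11.5 cylinder at (15, 0.5) contributes a regular 16-gon of circumradius 11.5; After the difference (first − rest): starting from the 20×29.5 cube, the r=11.5 cylinder at (15, 0.5) partially overlaps it — only the 164.37 mm² overlap (of its 404.88 mm²) is removed, clipping the outline — 1 connected region. The outline is a single polygon with 11 vertices. Extrusion per mm of travel: 0.25 × 0.2 / (π × 0.875²) = 0.020788. Accumulating E over each segment gives final E = 1.9861.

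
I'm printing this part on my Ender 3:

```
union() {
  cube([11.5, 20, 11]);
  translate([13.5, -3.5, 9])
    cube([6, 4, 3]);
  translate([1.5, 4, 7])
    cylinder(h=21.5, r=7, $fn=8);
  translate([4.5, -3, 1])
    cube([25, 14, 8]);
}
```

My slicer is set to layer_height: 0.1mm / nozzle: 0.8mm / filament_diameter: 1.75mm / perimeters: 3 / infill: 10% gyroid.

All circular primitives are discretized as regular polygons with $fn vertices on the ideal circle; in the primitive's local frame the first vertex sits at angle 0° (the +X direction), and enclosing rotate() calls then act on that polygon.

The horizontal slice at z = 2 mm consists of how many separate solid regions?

1

At z = 2 mm: the 11.5×20 cube contributes its full rectangle; the cube at (13.5, -3.5) is absent (z outside [9, 12]); the cylinder at (1.5, 4) is absent (z outside [7, 28.5]); the cube at (4.5, -3) is present — its section is the full 25×14 rectangle; Combining (union): the regions partially overlap (shared area 77.00 mm²), so overlapping operands fuse into one piece — 1 connected region. The result has 1 disconnected region.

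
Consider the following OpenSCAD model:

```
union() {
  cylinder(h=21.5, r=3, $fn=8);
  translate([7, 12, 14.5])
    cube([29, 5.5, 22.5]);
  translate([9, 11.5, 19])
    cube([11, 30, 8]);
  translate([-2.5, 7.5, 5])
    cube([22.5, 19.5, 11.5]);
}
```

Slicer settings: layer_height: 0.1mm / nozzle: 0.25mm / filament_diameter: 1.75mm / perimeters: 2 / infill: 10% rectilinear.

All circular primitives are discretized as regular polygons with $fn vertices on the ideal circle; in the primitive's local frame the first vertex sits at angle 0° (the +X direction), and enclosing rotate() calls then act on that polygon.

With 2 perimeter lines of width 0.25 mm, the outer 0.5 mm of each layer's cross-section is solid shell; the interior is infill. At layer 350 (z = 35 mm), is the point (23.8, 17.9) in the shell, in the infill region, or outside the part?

outside

At z = 35 mm: the cylinder is absent (z outside [0, 21.5]); the cube at (7, 12) is present — its section is the full 29×5.5 rectangle; the cube at (9, 11.5) is absent (z outside [19, 27]); the cube at (-2.5, 7.5) is not intersected at this z (z outside [5, 16.5]); Combining (union): only the 29×5.5 cube at (7, 12) is present, so the union is just that shape — 1 connected region. Overall, the cross-section is a single solid region. The nearest boundary edge runs (36.00, 17.50)→(7.00, 17.50); distance from the point to it = 0.40 mm. The point is not inside any of the regions above, so it lies outside the cross-section (0.40 mm from the nearest boundary).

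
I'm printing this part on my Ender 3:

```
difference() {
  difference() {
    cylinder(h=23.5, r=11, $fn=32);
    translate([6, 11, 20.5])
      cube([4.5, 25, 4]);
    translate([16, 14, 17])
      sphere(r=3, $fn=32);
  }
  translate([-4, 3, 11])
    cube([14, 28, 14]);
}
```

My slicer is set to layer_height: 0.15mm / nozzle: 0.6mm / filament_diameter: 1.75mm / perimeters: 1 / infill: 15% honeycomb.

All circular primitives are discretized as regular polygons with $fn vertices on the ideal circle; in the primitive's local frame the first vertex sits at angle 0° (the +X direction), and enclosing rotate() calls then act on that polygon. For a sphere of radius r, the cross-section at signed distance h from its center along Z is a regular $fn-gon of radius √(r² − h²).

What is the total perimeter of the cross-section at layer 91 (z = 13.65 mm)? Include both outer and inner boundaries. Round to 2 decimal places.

75.06 mm

At z = 13.65 mm: the cylinder: section is a regular 32-gon, circumradius r=11 (perimeter = 2·32·11.000·sin(180°/32) = 69.00 mm); the cube at (6, 11) does not reach this height (z outside [20.5, 24.5]); the sphere at (16, 14) is not intersected at this z (|z−center|=3.350 > r=3); Subtracting the remaining from the first: none of the subtracted shapes is present at this height, so the r=11 cylinder is unchanged — boundary = 69.00 mm; the cube at (-4, 3) is present — its section is the full 14×28 rectangle (perimeter 84.00 mm); Taking the first minus the rest: starting from the result so far, the 14×28 cube at (-4, 3) partially overlaps it — only the 92.36 mm² overlap (of its 392.00 mm²) is removed, clipping the outline — boundary = 75.06 mm. Overall, the cross-section is a single solid region. Total boundary length (outer) = 75.06 mm.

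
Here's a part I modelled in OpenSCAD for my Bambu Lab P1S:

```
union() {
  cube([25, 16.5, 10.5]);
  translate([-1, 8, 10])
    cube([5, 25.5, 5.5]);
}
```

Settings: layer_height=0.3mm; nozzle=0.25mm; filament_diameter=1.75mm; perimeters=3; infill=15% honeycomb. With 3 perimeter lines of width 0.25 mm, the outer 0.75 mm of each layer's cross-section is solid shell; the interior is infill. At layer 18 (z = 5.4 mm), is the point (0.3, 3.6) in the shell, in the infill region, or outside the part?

At z = 5.4 mm: the cube is present — its section is the full 25×16.5 rectangle; the cube at (-1, 8) is absent (z outside [10, 15.5]); Merging all regions: only the 25×16.5 cube is present, so the union is just that shape — 1 connected region. Overall, the cross-section is a single solid region. The nearest boundary edge runs (0.00, 16.50)→(0.00, 0.00); distance from the point to it = 0.30 mm. The point is inside the cross-section, 0.30 mm from the nearest boundary — within the 0.75 mm shell band (3 × 0.25).

shell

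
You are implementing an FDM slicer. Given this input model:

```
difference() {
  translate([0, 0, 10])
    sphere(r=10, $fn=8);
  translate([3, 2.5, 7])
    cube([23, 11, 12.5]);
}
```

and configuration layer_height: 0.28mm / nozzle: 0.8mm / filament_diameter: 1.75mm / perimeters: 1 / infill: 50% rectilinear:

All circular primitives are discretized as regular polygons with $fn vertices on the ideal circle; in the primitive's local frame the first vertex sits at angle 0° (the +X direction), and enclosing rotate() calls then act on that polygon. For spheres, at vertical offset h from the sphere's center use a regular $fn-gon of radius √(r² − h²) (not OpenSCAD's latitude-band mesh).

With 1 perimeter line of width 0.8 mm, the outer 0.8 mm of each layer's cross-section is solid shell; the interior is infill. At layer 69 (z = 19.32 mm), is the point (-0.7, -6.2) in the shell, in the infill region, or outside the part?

At z = 19.32 mm: the r=10 sphere slices to a regular 8-gon of circumradius 3.625 (√(r²−h²) with h=9.32 from center); the cube at (3, 2.5) is present — its section is the full 23×11 rectangle; After the difference (first − rest): starting from the r=10 sphere, the 23×11 cube at (3, 2.5) misses the remaining region (no effect) — 1 connected region. Overall, the cross-section is a single solid region. The nearest boundary edge runs (2.56, -2.56)→(-0.00, -3.62); distance from the point to it = 2.67 mm. The point is not inside any of the regions above, so it lies outside the cross-section (2.67 mm from the nearest boundary).

outside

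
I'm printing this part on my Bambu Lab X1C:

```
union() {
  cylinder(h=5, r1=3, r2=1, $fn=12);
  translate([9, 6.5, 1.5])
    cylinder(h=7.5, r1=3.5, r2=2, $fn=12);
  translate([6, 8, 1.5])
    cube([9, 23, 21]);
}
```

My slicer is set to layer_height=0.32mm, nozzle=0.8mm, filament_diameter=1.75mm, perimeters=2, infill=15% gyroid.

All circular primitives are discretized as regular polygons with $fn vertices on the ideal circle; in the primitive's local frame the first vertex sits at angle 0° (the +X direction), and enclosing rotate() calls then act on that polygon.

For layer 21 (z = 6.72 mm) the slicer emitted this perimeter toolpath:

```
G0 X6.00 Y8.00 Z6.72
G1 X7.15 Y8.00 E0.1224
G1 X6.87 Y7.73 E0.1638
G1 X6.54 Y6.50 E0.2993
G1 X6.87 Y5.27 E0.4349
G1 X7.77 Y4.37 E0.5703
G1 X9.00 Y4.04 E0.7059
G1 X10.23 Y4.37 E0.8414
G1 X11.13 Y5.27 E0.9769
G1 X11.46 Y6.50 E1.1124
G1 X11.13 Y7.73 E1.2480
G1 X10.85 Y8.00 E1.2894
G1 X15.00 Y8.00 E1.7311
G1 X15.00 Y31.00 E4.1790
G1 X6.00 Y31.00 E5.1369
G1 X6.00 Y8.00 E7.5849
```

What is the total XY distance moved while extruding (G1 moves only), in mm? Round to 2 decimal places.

Sum the Euclidean lengths of each G1 segment: total = 71.26 mm.

71.26 mm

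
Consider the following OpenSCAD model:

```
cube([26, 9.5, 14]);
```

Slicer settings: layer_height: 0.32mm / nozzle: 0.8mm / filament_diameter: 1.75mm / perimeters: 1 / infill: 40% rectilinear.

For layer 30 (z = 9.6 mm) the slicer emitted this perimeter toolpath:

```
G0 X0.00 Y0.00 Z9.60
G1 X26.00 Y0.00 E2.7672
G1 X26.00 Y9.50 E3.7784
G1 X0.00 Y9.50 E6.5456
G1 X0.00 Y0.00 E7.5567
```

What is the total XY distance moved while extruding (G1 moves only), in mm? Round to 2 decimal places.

71.00 mm

Sum the Euclidean lengths of each G1 segment: total = 71.00 mm.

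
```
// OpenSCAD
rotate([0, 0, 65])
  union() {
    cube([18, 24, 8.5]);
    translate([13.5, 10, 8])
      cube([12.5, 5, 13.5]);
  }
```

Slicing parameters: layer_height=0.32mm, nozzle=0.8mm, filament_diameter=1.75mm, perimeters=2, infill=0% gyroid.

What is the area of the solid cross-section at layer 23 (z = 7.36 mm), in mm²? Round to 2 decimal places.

432.00 mm²

At z = 7.36 mm: the 18×24 cube contributes its full rectangle (area 432.00 mm²); the cube at (13.5, 10) is not intersected at this z (z outside [8, 21.5]); Taking the union: only the 18×24 cube is present, so the union is just that shape — area = 432.00 mm²; (rotated 65° about Z; rotation is an isometry so areas/perimeters/island counts are preserved). Overall, the cross-section is a single solid region. Net area = 432.00 mm².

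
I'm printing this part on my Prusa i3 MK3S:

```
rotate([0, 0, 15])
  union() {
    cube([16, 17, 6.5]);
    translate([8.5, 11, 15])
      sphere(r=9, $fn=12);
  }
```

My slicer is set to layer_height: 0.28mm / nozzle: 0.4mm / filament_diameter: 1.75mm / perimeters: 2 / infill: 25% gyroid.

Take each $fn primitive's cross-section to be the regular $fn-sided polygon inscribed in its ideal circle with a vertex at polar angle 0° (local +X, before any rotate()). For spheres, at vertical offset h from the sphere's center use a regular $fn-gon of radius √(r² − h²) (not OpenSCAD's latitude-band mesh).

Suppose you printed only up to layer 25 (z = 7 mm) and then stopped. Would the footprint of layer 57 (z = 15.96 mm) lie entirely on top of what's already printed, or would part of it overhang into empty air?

Compare the two slices. At z = 7: the cube is not intersected at this z (z outside [0, 6.5]); the r=9 sphere at (8.5, 11) slices to a regular 12-gon of circumradius 4.123 (√(r²−h²) with h=8 from center) (area = (12/2)·4.123²·sin(360°/12) = 51.00 mm²); Taking the union: only the r=9 sphere at (8.5, 11) is present, so the union is just that shape — area = 51.00 mm²; (whole slice rotated 15° about Z — lengths, areas and connectivity unchanged). At z = 15.96: the cube is absent (z outside [0, 6.5]); the r=9 sphere at (8.5, 11) slices to a regular 12-gon of circumradius 8.949 (√(r²−h²) with h=0.96 from center) (area = (12/2)·8.949²·sin(360°/12) = 240.24 mm²); Merging all regions: only the r=9 sphere at (8.5, 11) is present, so the union is just that shape — area = 240.24 mm²; (rotated 15° about Z; rotation is an isometry so areas/perimeters/island counts are preserved). Checking containment: at z = 15.96 the cross-section extends beyond the z = 7 cross-section by about 189.24 mm².

part overhangs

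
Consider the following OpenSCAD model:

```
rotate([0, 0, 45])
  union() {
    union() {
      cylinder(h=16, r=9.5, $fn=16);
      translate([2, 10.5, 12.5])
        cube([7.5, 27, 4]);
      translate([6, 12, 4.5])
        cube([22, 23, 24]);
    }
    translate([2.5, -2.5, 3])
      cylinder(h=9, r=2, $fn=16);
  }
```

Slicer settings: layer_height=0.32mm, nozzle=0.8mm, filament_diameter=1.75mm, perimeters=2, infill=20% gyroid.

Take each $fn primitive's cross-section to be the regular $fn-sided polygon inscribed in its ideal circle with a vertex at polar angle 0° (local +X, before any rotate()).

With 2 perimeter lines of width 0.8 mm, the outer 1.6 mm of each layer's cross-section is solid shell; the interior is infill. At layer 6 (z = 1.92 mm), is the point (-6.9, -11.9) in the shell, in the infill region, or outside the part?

outside

At z = 1.92 mm: the r=9.5 cylinder contributes a regular 16-gon of circumradius 9.5; the cube at (2, 10.5) does not reach this height (z outside [12.5, 16.5]); the cube at (6, 12) does not reach this height (z outside [4.5, 28.5]); Merging all regions: only the r=9.5 cylinder is present, so the union is just that shape — 1 connected region; the cylinder at (2.5, -2.5) does not reach this height (z outside [3, 12]); Combining (union): only the result so far is present, so the union is just that shape — 1 connected region; (whole slice rotated 45° about Z — lengths, areas and connectivity unchanged). Overall, the cross-section is a single solid region. Undo the 45° rotation: the query point maps to (-13.294, -3.536) in the un-rotated model frame. The nearest boundary edge runs (-9.50, 0.00)→(-8.78, -3.64); distance from the point to it = 4.41 mm. The point is not inside any of the regions above, so it lies outside the cross-section (4.41 mm from the nearest boundary).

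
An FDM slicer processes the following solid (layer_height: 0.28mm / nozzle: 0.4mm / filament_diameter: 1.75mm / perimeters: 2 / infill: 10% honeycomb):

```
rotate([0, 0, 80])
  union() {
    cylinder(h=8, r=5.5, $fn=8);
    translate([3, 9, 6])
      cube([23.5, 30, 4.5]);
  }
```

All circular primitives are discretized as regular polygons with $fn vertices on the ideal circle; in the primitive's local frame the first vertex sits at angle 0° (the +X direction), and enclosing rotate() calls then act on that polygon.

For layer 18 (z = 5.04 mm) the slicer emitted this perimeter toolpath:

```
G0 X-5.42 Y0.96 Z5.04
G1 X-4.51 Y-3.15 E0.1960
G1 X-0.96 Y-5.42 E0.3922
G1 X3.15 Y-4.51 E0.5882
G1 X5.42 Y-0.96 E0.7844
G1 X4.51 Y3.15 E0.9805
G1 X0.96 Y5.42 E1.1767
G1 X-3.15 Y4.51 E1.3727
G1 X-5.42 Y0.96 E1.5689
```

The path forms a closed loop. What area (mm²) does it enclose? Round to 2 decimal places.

85.65 mm²

Apply the shoelace formula to the sequence of (X, Y) vertices; enclosed area = 85.65 mm².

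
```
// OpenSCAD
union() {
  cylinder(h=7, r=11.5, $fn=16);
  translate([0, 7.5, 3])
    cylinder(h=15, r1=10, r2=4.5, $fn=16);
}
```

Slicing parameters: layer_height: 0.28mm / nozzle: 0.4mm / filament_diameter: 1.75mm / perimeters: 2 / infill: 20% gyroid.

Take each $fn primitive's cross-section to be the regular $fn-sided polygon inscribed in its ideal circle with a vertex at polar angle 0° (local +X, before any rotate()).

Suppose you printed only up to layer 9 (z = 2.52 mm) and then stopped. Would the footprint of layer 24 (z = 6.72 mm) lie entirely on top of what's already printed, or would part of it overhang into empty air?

part overhangs

Compare the two slices. At z = 2.52: the cylinder: section is a regular 16-gon, circumradius r=11.5 (area = (16/2)·11.500²·sin(360°/16) = 404.88 mm²); the cone at (0, 7.5) is not intersected at this z (z outside [3, 18]); Combining (union): only the r=11.5 cylinder is present, so the union is just that shape — area = 404.88 mm². At z = 6.72: the r=11.5 cylinder gives a regular 16-gon of circumradius 11.5 (constant along its height) (area = (16/2)·11.500²·sin(360°/16) = 404.88 mm²); the cone at (0, 7.5) (r1=10→r2=4.5) has section circumradius 8.636 here — a regular 16-gon (area = (16/2)·8.636²·sin(360°/16) = 228.33 mm²); Combining (union): the regions partially overlap — summed areas 633.20 mm² minus the doubly-counted overlap 159.79 mm² gives 473.41 mm² — area = 473.41 mm². Checking containment: at z = 6.72 the cross-section extends beyond the z = 2.52 cross-section by about 68.54 mm².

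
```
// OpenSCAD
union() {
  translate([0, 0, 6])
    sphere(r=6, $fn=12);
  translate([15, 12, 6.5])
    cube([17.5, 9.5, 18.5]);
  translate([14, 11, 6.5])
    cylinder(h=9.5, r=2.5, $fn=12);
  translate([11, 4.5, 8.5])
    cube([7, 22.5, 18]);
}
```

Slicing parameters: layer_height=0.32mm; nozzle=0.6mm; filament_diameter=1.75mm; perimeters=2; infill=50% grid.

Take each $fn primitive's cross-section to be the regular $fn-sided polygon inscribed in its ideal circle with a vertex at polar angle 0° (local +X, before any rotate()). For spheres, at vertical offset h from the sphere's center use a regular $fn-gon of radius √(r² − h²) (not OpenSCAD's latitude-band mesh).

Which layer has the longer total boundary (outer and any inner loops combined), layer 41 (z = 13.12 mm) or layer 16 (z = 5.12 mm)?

Layer 41 (z = 13.12): the sphere is absent (|z−center|=7.120 > r=6); the cube at (15, 12) (footprint 17.5×9.5) is included at this height (perimeter 54.00 mm); the r=2.5 cylinder at (14, 11) contributes a regular 12-gon of circumradius 2.5 (perimeter = 2·12·2.500·sin(180°/12) = 15.53 mm); the 7×22.5 cube at (11, 4.5) contributes its full rectangle (perimeter 59.00 mm); Merging all regions: the regions partially overlap (shared area 47.25 mm²), so the edge portions inside another operand are dropped and the merged outline is re-measured after clipping — boundary = 88.00 mm. So its perimeter = 88.00 mm. Layer 16 (z = 5.12): the sphere: section is a regular 12-gon, circumradius = √(r²−h²) = √(6²−0.88²) = 5.935 (perimeter = 2·12·5.935·sin(180°/12) = 36.87 mm); the cube at (15, 12) is not intersected at this z (z outside [6.5, 25]); the cylinder at (14, 11) is absent (z outside [6.5, 16]); the cube at (11, 4.5) is absent (z outside [8.5, 26.5]); Taking the union: only the r=6 sphere is present, so the union is just that shape — boundary = 36.87 mm. So its perimeter = 36.87 mm. Layer 41 is larger (88.00 vs 36.87 mm).

layer 41 (z = 13.12 mm)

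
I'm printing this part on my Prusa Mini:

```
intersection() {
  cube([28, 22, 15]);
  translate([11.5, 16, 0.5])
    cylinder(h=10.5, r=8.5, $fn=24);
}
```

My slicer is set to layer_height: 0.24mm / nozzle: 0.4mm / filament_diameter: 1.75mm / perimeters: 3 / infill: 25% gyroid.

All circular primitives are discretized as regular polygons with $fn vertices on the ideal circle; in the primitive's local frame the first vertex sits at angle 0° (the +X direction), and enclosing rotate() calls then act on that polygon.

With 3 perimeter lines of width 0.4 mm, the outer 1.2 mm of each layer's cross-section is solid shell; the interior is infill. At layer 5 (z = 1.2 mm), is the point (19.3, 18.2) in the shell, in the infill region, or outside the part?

shell

At z = 1.2 mm: the cube is present — its section is the full 28×22 rectangle; the r=8.5 cylinder at (11.5, 16) gives a regular 24-gon of circumradius 8.5 (constant along its height); Keeping only the common overlap: the r=8.5 cylinder at (11.5, 16) partially overlaps the 28×22 cube; clipping to the common part keeps 204.30 mm² — 1 connected region. Overall, the cross-section is a single solid region. The nearest boundary edge runs (18.86, 20.25)→(19.71, 18.20); distance from the point to it = 0.38 mm. The point is inside the cross-section, 0.38 mm from the nearest boundary — within the 1.2 mm shell band (3 × 0.4).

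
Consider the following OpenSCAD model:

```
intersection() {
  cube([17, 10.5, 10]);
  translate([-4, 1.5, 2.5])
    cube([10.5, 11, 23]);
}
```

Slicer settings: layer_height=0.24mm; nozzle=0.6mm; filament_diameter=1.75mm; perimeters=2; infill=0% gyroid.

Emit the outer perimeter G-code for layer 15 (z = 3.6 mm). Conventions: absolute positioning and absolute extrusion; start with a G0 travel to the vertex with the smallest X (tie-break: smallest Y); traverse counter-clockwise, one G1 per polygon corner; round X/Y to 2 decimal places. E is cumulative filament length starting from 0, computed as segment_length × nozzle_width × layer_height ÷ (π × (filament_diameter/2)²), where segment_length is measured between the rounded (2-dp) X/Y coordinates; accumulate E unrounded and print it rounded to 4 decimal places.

At z = 3.6 mm: the 17×10.5 cube contributes its full rectangle; the 10.5×11 cube at (-4, 1.5) contributes its full rectangle; After intersecting: the 10.5×11 cube at (-4, 1.5) partially overlaps the 17×10.5 cube; clipping to the common part keeps 58.50 mm² — 1 connected region. The outline is a single polygon with 4 vertices. Extrusion per mm of travel: 0.6 × 0.24 / (π × 0.875²) = 0.059868. Accumulating E over each segment gives final E = 1.8559.

G0 X0.00 Y1.50 Z3.60
G1 X6.50 Y1.50 E0.3891
G1 X6.50 Y10.50 E0.9280
G1 X0.00 Y10.50 E1.3171
G1 X0.00 Y1.50 E1.8559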